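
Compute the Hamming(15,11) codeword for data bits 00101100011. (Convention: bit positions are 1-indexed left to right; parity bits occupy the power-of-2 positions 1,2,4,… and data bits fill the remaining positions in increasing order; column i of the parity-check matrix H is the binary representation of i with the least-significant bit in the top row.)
Codeword c = d · G (mod 2), d = 00101100011:
  c[0] = d·G[:,0] = (00101100011)·(11011010101) mod 2 = 0+0+0+0+1+0+0+0+0+0+1 mod 2 = 0
  c[1] = d·G[:,1] = (00101100011)·(10110110011) mod 2 = 0+0+1+0+0+1+0+0+0+1+1 mod 2 = 0
  c[2] = d·G[:,2] = (00101100011)·(10000000000) mod 2 = 0+0+0+0+0+0+0+0+0+0+0 mod 2 = 0
  c[3] = d·G[:,3] = (00101100011)·(01110001111) mod 2 = 0+0+1+0+0+0+0+0+0+1+1 mod 2 = 1
  c[4] = d·G[:,4] = (00101100011)·(01000000000) mod 2 = 0+0+0+0+0+0+0+0+0+0+0 mod 2 = 0
  c[5] = d·G[:,5] = (00101100011)·(00100000000) mod 2 = 0+0+1+0+0+0+0+0+0+0+0 mod 2 = 1
  c[6] = d·G[:,6] = (00101100011)·(00010000000) mod 2 = 0+0+0+0+0+0+0+0+0+0+0 mod 2 = 0
  c[7] = d·G[:,7] = (00101100011)·(00001111111) mod 2 = 0+0+0+0+1+1+0+0+0+1+1 mod 2 = 0
  c[8] = d·G[:,8] = (00101100011)·(00001000000) mod 2 = 0+0+0+0+1+0+0+0+0+0+0 mod 2 = 1
  c[9] = d·G[:,9] = (00101100011)·(00000100000) mod 2 = 0+0+0+0+0+1+0+0+0+0+0 mod 2 = 1
  c[10] = d·G[:,10] = (00101100011)·(00000010000) mod 2 = 0+0+0+0+0+0+0+0+0+0+0 mod 2 = 0
  c[11] = d·G[:,11] = (00101100011)·(00000001000) mod 2 = 0+0+0+0+0+0+0+0+0+0+0 mod 2 = 0
  c[12] = d·G[:,12] = (00101100011)·(00000000100) mod 2 = 0+0+0+0+0+0+0+0+0+0+0 mod 2 = 0
  c[13] = d·G[:,13] = (00101100011)·(00000000010) mod 2 = 0+0+0+0+0+0+0+0+0+1+0 mod 2 = 1
  c[14] = d·G[:,14] = (00101100011)·(00000000001) mod 2 = 0+0+0+0+0+0+0+0+0+0+1 mod 2 = 1
Codeword = 000101001100011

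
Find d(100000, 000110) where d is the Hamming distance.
XOR = 100110, count of 1s = 3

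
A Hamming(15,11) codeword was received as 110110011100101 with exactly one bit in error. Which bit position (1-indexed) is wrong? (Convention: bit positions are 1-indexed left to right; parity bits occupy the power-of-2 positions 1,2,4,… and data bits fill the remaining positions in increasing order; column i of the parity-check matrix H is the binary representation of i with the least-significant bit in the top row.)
Syndrome s = H · r^T (mod 2), r = 110110011100101:
  s[0] = (101010101010101)·(110110011100101) mod 2 = 1+0+0+0+1+0+0+0+1+0+0+0+1+0+1 mod 2 = 1
  s[1] = (011001100110011)·(110110011100101) mod 2 = 0+1+0+0+0+0+0+0+0+1+0+0+0+0+1 mod 2 = 1
  s[2] = (000111100001111)·(110110011100101) mod 2 = 0+0+0+1+1+0+0+0+0+0+0+0+1+0+1 mod 2 = 0
  s[3] = (000000011111111)·(110110011100101) mod 2 = 0+0+0+0+0+0+0+1+1+1+0+0+1+0+1 mod 2 = 1
Syndrome = 1101
Column i of H is the binary representation of i, so the syndrome is the binary index of the flipped bit.
Read s = 1101 with s[0] as LSB: 1·2^0 + 1·2^1 + 0·2^2 + 1·2^3 = 11.
Error is at bit position 11.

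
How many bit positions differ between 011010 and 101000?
XOR = 110010, count of 1s = 3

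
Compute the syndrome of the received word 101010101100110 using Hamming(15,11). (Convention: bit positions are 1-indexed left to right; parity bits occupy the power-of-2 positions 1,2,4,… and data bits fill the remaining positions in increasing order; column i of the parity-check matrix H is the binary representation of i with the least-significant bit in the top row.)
Syndrome s = H · r^T (mod 2), r = 101010101100110:
  s[0] = (101010101010101)·(101010101100110) mod 2 = 1+0+1+0+1+0+1+0+1+0+0+0+1+0+0 mod 2 = 0
  s[1] = (011001100110011)·(101010101100110) mod 2 = 0+0+1+0+0+0+1+0+0+1+0+0+0+1+0 mod 2 = 0
  s[2] = (000111100001111)·(101010101100110) mod 2 = 0+0+0+0+1+0+1+0+0+0+0+0+1+1+0 mod 2 = 0
  s[3] = (000000011111111)·(101010101100110) mod 2 = 0+0+0+0+0+0+0+0+1+1+0+0+1+1+0 mod 2 = 0
Syndrome = 0000
s = 0: no error detected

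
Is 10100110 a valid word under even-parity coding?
Sum of all bits: 1+0+1+0+0+1+1+0 = 4; 4 mod 2 = 0. Result is 0 → valid parity.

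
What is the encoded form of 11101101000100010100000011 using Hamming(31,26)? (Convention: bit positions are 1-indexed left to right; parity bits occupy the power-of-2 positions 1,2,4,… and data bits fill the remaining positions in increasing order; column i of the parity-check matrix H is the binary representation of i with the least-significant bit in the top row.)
Codeword c = d · G (mod 2), d = 11101101000100010100000011:
  c[0] = d·G[:,0] = (11101101000100010100000011)·(11011010101101010101010101) mod 2 = 1+1+0+0+1+0+0+0+0+0+0+1+0+0+0+1+0+1+0+0+0+0+0+0+0+1 mod 2 = 1
  c[1] = d·G[:,1] = (11101101000100010100000011)·(10110110011011001100110011) mod 2 = 1+0+1+0+0+1+0+0+0+0+0+0+0+0+0+0+0+1+0+0+0+0+0+0+1+1 mod 2 = 0
  c[2] = d·G[:,2] = (11101101000100010100000011)·(10000000000000000000000000) mod 2 = 1+0+0+0+0+0+0+0+0+0+0+0+0+0+0+0+0+0+0+0+0+0+0+0+0+0 mod 2 = 1
  c[3] = d·G[:,3] = (11101101000100010100000011)·(01110001111000111100001111) mod 2 = 0+1+1+0+0+0+0+1+0+0+0+0+0+0+0+1+0+1+0+0+0+0+0+0+1+1 mod 2 = 1
  c[4] = d·G[:,4] = (11101101000100010100000011)·(01000000000000000000000000) mod 2 = 0+1+0+0+0+0+0+0+0+0+0+0+0+0+0+0+0+0+0+0+0+0+0+0+0+0 mod 2 = 1
  c[5] = d·G[:,5] = (11101101000100010100000011)·(00100000000000000000000000) mod 2 = 0+0+1+0+0+0+0+0+0+0+0+0+0+0+0+0+0+0+0+0+0+0+0+0+0+0 mod 2 = 1
  c[6] = d·G[:,6] = (11101101000100010100000011)·(00010000000000000000000000) mod 2 = 0+0+0+0+0+0+0+0+0+0+0+0+0+0+0+0+0+0+0+0+0+0+0+0+0+0 mod 2 = 0
  c[7] = d·G[:,7] = (11101101000100010100000011)·(00001111111000000011111111) mod 2 = 0+0+0+0+1+1+0+1+0+0+0+0+0+0+0+0+0+0+0+0+0+0+0+0+1+1 mod 2 = 1
  c[8] = d·G[:,8] = (11101101000100010100000011)·(00001000000000000000000000) mod 2 = 0+0+0+0+1+0+0+0+0+0+0+0+0+0+0+0+0+0+0+0+0+0+0+0+0+0 mod 2 = 1
  c[9] = d·G[:,9] = (11101101000100010100000011)·(00000100000000000000000000) mod 2 = 0+0+0+0+0+1+0+0+0+0+0+0+0+0+0+0+0+0+0+0+0+0+0+0+0+0 mod 2 = 1
  c[10] = d·G[:,10] = (11101101000100010100000011)·(00000010000000000000000000) mod 2 = 0+0+0+0+0+0+0+0+0+0+0+0+0+0+0+0+0+0+0+0+0+0+0+0+0+0 mod 2 = 0
  c[11] = d·G[:,11] = (11101101000100010100000011)·(00000001000000000000000000) mod 2 = 0+0+0+0+0+0+0+1+0+0+0+0+0+0+0+0+0+0+0+0+0+0+0+0+0+0 mod 2 = 1
  c[12] = d·G[:,12] = (11101101000100010100000011)·(00000000100000000000000000) mod 2 = 0+0+0+0+0+0+0+0+0+0+0+0+0+0+0+0+0+0+0+0+0+0+0+0+0+0 mod 2 = 0
  c[13] = d·G[:,13] = (11101101000100010100000011)·(00000000010000000000000000) mod 2 = 0+0+0+0+0+0+0+0+0+0+0+0+0+0+0+0+0+0+0+0+0+0+0+0+0+0 mod 2 = 0
  c[14] = d·G[:,14] = (11101101000100010100000011)·(00000000001000000000000000) mod 2 = 0+0+0+0+0+0+0+0+0+0+0+0+0+0+0+0+0+0+0+0+0+0+0+0+0+0 mod 2 = 0
  c[15] = d·G[:,15] = (11101101000100010100000011)·(00000000000111111111111111) mod 2 = 0+0+0+0+0+0+0+0+0+0+0+1+0+0+0+1+0+1+0+0+0+0+0+0+1+1 mod 2 = 1
  c[16] = d·G[:,16] = (11101101000100010100000011)·(00000000000100000000000000) mod 2 = 0+0+0+0+0+0+0+0+0+0+0+1+0+0+0+0+0+0+0+0+0+0+0+0+0+0 mod 2 = 1
  c[17] = d·G[:,17] = (11101101000100010100000011)·(00000000000010000000000000) mod 2 = 0+0+0+0+0+0+0+0+0+0+0+0+0+0+0+0+0+0+0+0+0+0+0+0+0+0 mod 2 = 0
  c[18] = d·G[:,18] = (11101101000100010100000011)·(00000000000001000000000000) mod 2 = 0+0+0+0+0+0+0+0+0+0+0+0+0+0+0+0+0+0+0+0+0+0+0+0+0+0 mod 2 = 0
  c[19] = d·G[:,19] = (11101101000100010100000011)·(00000000000000100000000000) mod 2 = 0+0+0+0+0+0+0+0+0+0+0+0+0+0+0+0+0+0+0+0+0+0+0+0+0+0 mod 2 = 0
  c[20] = d·G[:,20] = (11101101000100010100000011)·(00000000000000010000000000) mod 2 = 0+0+0+0+0+0+0+0+0+0+0+0+0+0+0+1+0+0+0+0+0+0+0+0+0+0 mod 2 = 1
  c[21] = d·G[:,21] = (11101101000100010100000011)·(00000000000000001000000000) mod 2 = 0+0+0+0+0+0+0+0+0+0+0+0+0+0+0+0+0+0+0+0+0+0+0+0+0+0 mod 2 = 0
  c[22] = d·G[:,22] = (11101101000100010100000011)·(00000000000000000100000000) mod 2 = 0+0+0+0+0+0+0+0+0+0+0+0+0+0+0+0+0+1+0+0+0+0+0+0+0+0 mod 2 = 1
  c[23] = d·G[:,23] = (11101101000100010100000011)·(00000000000000000010000000) mod 2 = 0+0+0+0+0+0+0+0+0+0+0+0+0+0+0+0+0+0+0+0+0+0+0+0+0+0 mod 2 = 0
  c[24] = d·G[:,24] = (11101101000100010100000011)·(00000000000000000001000000) mod 2 = 0+0+0+0+0+0+0+0+0+0+0+0+0+0+0+0+0+0+0+0+0+0+0+0+0+0 mod 2 = 0
  c[25] = d·G[:,25] = (11101101000100010100000011)·(00000000000000000000100000) mod 2 = 0+0+0+0+0+0+0+0+0+0+0+0+0+0+0+0+0+0+0+0+0+0+0+0+0+0 mod 2 = 0
  c[26] = d·G[:,26] = (11101101000100010100000011)·(00000000000000000000010000) mod 2 = 0+0+0+0+0+0+0+0+0+0+0+0+0+0+0+0+0+0+0+0+0+0+0+0+0+0 mod 2 = 0
  c[27] = d·G[:,27] = (11101101000100010100000011)·(00000000000000000000001000) mod 2 = 0+0+0+0+0+0+0+0+0+0+0+0+0+0+0+0+0+0+0+0+0+0+0+0+0+0 mod 2 = 0
  c[28] = d·G[:,28] = (11101101000100010100000011)·(00000000000000000000000100) mod 2 = 0+0+0+0+0+0+0+0+0+0+0+0+0+0+0+0+0+0+0+0+0+0+0+0+0+0 mod 2 = 0
  c[29] = d·G[:,29] = (11101101000100010100000011)·(00000000000000000000000010) mod 2 = 0+0+0+0+0+0+0+0+0+0+0+0+0+0+0+0+0+0+0+0+0+0+0+0+1+0 mod 2 = 1
  c[30] = d·G[:,30] = (11101101000100010100000011)·(00000000000000000000000001) mod 2 = 0+0+0+0+0+0+0+0+0+0+0+0+0+0+0+0+0+0+0+0+0+0+0+0+0+1 mod 2 = 1
Codeword = 1011110111010001100010100000011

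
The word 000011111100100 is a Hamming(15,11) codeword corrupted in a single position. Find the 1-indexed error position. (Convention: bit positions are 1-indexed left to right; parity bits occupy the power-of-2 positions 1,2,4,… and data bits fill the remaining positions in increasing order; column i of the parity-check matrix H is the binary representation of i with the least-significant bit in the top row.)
Syndrome s = H · r^T (mod 2), r = 000011111100100:
  s[0] = (101010101010101)·(000011111100100) mod 2 = 0+0+0+0+1+0+1+0+1+0+0+0+1+0+0 mod 2 = 0
  s[1] = (011001100110011)·(000011111100100) mod 2 = 0+0+0+0+0+1+1+0+0+1+0+0+0+0+0 mod 2 = 1
  s[2] = (000111100001111)·(000011111100100) mod 2 = 0+0+0+0+1+1+1+0+0+0+0+0+1+0+0 mod 2 = 0
  s[3] = (000000011111111)·(000011111100100) mod 2 = 0+0+0+0+0+0+0+1+1+1+0+0+1+0+0 mod 2 = 0
Syndrome = 0100
Column i of H is the binary representation of i, so the syndrome is the binary index of the flipped bit.
Read s = 0100 with s[0] as LSB: 0·2^0 + 1·2^1 + 0·2^2 + 0·2^3 = 2.
Error is at bit position 2.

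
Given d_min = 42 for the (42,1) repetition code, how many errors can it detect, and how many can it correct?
Detection only: up to d_min − 1 = 41 errors.
Correction: up to ⌊(d_min − 1)/2⌋ = ⌊41/2⌋ = 20 errors.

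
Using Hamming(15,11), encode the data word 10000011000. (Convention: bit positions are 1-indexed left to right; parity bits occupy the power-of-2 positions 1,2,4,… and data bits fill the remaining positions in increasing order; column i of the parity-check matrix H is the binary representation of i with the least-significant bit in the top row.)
Codeword c = d · G (mod 2), d = 10000011000:
  c[0] = d·G[:,0] = (10000011000)·(11011010101) mod 2 = 1+0+0+0+0+0+1+0+0+0+0 mod 2 = 0
  c[1] = d·G[:,1] = (10000011000)·(10110110011) mod 2 = 1+0+0+0+0+0+1+0+0+0+0 mod 2 = 0
  c[2] = d·G[:,2] = (10000011000)·(10000000000) mod 2 = 1+0+0+0+0+0+0+0+0+0+0 mod 2 = 1
  c[3] = d·G[:,3] = (10000011000)·(01110001111) mod 2 = 0+0+0+0+0+0+0+1+0+0+0 mod 2 = 1
  c[4] = d·G[:,4] = (10000011000)·(01000000000) mod 2 = 0+0+0+0+0+0+0+0+0+0+0 mod 2 = 0
  c[5] = d·G[:,5] = (10000011000)·(00100000000) mod 2 = 0+0+0+0+0+0+0+0+0+0+0 mod 2 = 0
  c[6] = d·G[:,6] = (10000011000)·(00010000000) mod 2 = 0+0+0+0+0+0+0+0+0+0+0 mod 2 = 0
  c[7] = d·G[:,7] = (10000011000)·(00001111111) mod 2 = 0+0+0+0+0+0+1+1+0+0+0 mod 2 = 0
  c[8] = d·G[:,8] = (10000011000)·(00001000000) mod 2 = 0+0+0+0+0+0+0+0+0+0+0 mod 2 = 0
  c[9] = d·G[:,9] = (10000011000)·(00000100000) mod 2 = 0+0+0+0+0+0+0+0+0+0+0 mod 2 = 0
  c[10] = d·G[:,10] = (10000011000)·(00000010000) mod 2 = 0+0+0+0+0+0+1+0+0+0+0 mod 2 = 1
  c[11] = d·G[:,11] = (10000011000)·(00000001000) mod 2 = 0+0+0+0+0+0+0+1+0+0+0 mod 2 = 1
  c[12] = d·G[:,12] = (10000011000)·(00000000100) mod 2 = 0+0+0+0+0+0+0+0+0+0+0 mod 2 = 0
  c[13] = d·G[:,13] = (10000011000)·(00000000010) mod 2 = 0+0+0+0+0+0+0+0+0+0+0 mod 2 = 0
  c[14] = d·G[:,14] = (10000011000)·(00000000001) mod 2 = 0+0+0+0+0+0+0+0+0+0+0 mod 2 = 0
Codeword = 001100000011000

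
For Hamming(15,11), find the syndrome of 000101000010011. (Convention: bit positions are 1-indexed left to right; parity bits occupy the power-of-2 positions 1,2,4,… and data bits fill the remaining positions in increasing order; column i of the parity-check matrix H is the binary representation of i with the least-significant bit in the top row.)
Syndrome s = H · r^T (mod 2), r = 000101000010011:
  s[0] = (101010101010101)·(000101000010011) mod 2 = 0+0+0+0+0+0+0+0+0+0+1+0+0+0+1 mod 2 = 0
  s[1] = (011001100110011)·(000101000010011) mod 2 = 0+0+0+0+0+1+0+0+0+0+1+0+0+1+1 mod 2 = 0
  s[2] = (000111100001111)·(000101000010011) mod 2 = 0+0+0+1+0+1+0+0+0+0+0+0+0+1+1 mod 2 = 0
  s[3] = (000000011111111)·(000101000010011) mod 2 = 0+0+0+0+0+0+0+0+0+0+1+0+0+1+1 mod 2 = 1
Syndrome = 0001
Non-zero syndrome: error at position 8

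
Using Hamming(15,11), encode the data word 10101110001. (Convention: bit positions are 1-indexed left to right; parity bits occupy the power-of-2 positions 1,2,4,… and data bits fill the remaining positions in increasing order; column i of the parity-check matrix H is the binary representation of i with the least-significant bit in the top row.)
Codeword c = d · G (mod 2), d = 10101110001:
  c[0] = d·G[:,0] = (10101110001)·(11011010101) mod 2 = 1+0+0+0+1+0+1+0+0+0+1 mod 2 = 0
  c[1] = d·G[:,1] = (10101110001)·(10110110011) mod 2 = 1+0+1+0+0+1+1+0+0+0+1 mod 2 = 1
  c[2] = d·G[:,2] = (10101110001)·(10000000000) mod 2 = 1+0+0+0+0+0+0+0+0+0+0 mod 2 = 1
  c[3] = d·G[:,3] = (10101110001)·(01110001111) mod 2 = 0+0+1+0+0+0+0+0+0+0+1 mod 2 = 0
  c[4] = d·G[:,4] = (10101110001)·(01000000000) mod 2 = 0+0+0+0+0+0+0+0+0+0+0 mod 2 = 0
  c[5] = d·G[:,5] = (10101110001)·(00100000000) mod 2 = 0+0+1+0+0+0+0+0+0+0+0 mod 2 = 1
  c[6] = d·G[:,6] = (10101110001)·(00010000000) mod 2 = 0+0+0+0+0+0+0+0+0+0+0 mod 2 = 0
  c[7] = d·G[:,7] = (10101110001)·(00001111111) mod 2 = 0+0+0+0+1+1+1+0+0+0+1 mod 2 = 0
  c[8] = d·G[:,8] = (10101110001)·(00001000000) mod 2 = 0+0+0+0+1+0+0+0+0+0+0 mod 2 = 1
  c[9] = d·G[:,9] = (10101110001)·(00000100000) mod 2 = 0+0+0+0+0+1+0+0+0+0+0 mod 2 = 1
  c[10] = d·G[:,10] = (10101110001)·(00000010000) mod 2 = 0+0+0+0+0+0+1+0+0+0+0 mod 2 = 1
  c[11] = d·G[:,11] = (10101110001)·(00000001000) mod 2 = 0+0+0+0+0+0+0+0+0+0+0 mod 2 = 0
  c[12] = d·G[:,12] = (10101110001)·(00000000100) mod 2 = 0+0+0+0+0+0+0+0+0+0+0 mod 2 = 0
  c[13] = d·G[:,13] = (10101110001)·(00000000010) mod 2 = 0+0+0+0+0+0+0+0+0+0+0 mod 2 = 0
  c[14] = d·G[:,14] = (10101110001)·(00000000001) mod 2 = 0+0+0+0+0+0+0+0+0+0+1 mod 2 = 1
Codeword = 011001001110001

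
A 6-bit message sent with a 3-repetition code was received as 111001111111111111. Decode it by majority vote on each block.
Split into 3-bit blocks and majority-vote each:
  block 1 = 111: 3 ones, 0 zeros → 1
  block 2 = 001: 1 ones, 2 zeros → 0
  block 3 = 111: 3 ones, 0 zeros → 1
  block 4 = 111: 3 ones, 0 zeros → 1
  block 5 = 111: 3 ones, 0 zeros → 1
  block 6 = 111: 3 ones, 0 zeros → 1
Decoded = 101111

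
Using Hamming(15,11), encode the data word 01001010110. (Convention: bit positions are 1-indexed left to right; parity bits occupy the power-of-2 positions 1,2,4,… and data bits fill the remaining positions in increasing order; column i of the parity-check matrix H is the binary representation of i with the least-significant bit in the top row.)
Codeword c = d · G (mod 2), d = 01001010110:
  c[0] = d·G[:,0] = (01001010110)·(11011010101) mod 2 = 0+1+0+0+1+0+1+0+1+0+0 mod 2 = 0
  c[1] = d·G[:,1] = (01001010110)·(10110110011) mod 2 = 0+0+0+0+0+0+1+0+0+1+0 mod 2 = 0
  c[2] = d·G[:,2] = (01001010110)·(10000000000) mod 2 = 0+0+0+0+0+0+0+0+0+0+0 mod 2 = 0
  c[3] = d·G[:,3] = (01001010110)·(01110001111) mod 2 = 0+1+0+0+0+0+0+0+1+1+0 mod 2 = 1
  c[4] = d·G[:,4] = (01001010110)·(01000000000) mod 2 = 0+1+0+0+0+0+0+0+0+0+0 mod 2 = 1
  c[5] = d·G[:,5] = (01001010110)·(00100000000) mod 2 = 0+0+0+0+0+0+0+0+0+0+0 mod 2 = 0
  c[6] = d·G[:,6] = (01001010110)·(00010000000) mod 2 = 0+0+0+0+0+0+0+0+0+0+0 mod 2 = 0
  c[7] = d·G[:,7] = (01001010110)·(00001111111) mod 2 = 0+0+0+0+1+0+1+0+1+1+0 mod 2 = 0
  c[8] = d·G[:,8] = (01001010110)·(00001000000) mod 2 = 0+0+0+0+1+0+0+0+0+0+0 mod 2 = 1
  c[9] = d·G[:,9] = (01001010110)·(00000100000) mod 2 = 0+0+0+0+0+0+0+0+0+0+0 mod 2 = 0
  c[10] = d·G[:,10] = (01001010110)·(00000010000) mod 2 = 0+0+0+0+0+0+1+0+0+0+0 mod 2 = 1
  c[11] = d·G[:,11] = (01001010110)·(00000001000) mod 2 = 0+0+0+0+0+0+0+0+0+0+0 mod 2 = 0
  c[12] = d·G[:,12] = (01001010110)·(00000000100) mod 2 = 0+0+0+0+0+0+0+0+1+0+0 mod 2 = 1
  c[13] = d·G[:,13] = (01001010110)·(00000000010) mod 2 = 0+0+0+0+0+0+0+0+0+1+0 mod 2 = 1
  c[14] = d·G[:,14] = (01001010110)·(00000000001) mod 2 = 0+0+0+0+0+0+0+0+0+0+0 mod 2 = 0
Codeword = 000110001010110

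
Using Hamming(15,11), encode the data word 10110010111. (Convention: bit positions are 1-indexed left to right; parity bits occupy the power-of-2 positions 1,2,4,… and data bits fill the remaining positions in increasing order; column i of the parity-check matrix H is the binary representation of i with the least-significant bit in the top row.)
Codeword c = d · G (mod 2), d = 10110010111:
  c[0] = d·G[:,0] = (10110010111)·(11011010101) mod 2 = 1+0+0+1+0+0+1+0+1+0+1 mod 2 = 1
  c[1] = d·G[:,1] = (10110010111)·(10110110011) mod 2 = 1+0+1+1+0+0+1+0+0+1+1 mod 2 = 0
  c[2] = d·G[:,2] = (10110010111)·(10000000000) mod 2 = 1+0+0+0+0+0+0+0+0+0+0 mod 2 = 1
  c[3] = d·G[:,3] = (10110010111)·(01110001111) mod 2 = 0+0+1+1+0+0+0+0+1+1+1 mod 2 = 1
  c[4] = d·G[:,4] = (10110010111)·(01000000000) mod 2 = 0+0+0+0+0+0+0+0+0+0+0 mod 2 = 0
  c[5] = d·G[:,5] = (10110010111)·(00100000000) mod 2 = 0+0+1+0+0+0+0+0+0+0+0 mod 2 = 1
  c[6] = d·G[:,6] = (10110010111)·(00010000000) mod 2 = 0+0+0+1+0+0+0+0+0+0+0 mod 2 = 1
  c[7] = d·G[:,7] = (10110010111)·(00001111111) mod 2 = 0+0+0+0+0+0+1+0+1+1+1 mod 2 = 0
  c[8] = d·G[:,8] = (10110010111)·(00001000000) mod 2 = 0+0+0+0+0+0+0+0+0+0+0 mod 2 = 0
  c[9] = d·G[:,9] = (10110010111)·(00000100000) mod 2 = 0+0+0+0+0+0+0+0+0+0+0 mod 2 = 0
  c[10] = d·G[:,10] = (10110010111)·(00000010000) mod 2 = 0+0+0+0+0+0+1+0+0+0+0 mod 2 = 1
  c[11] = d·G[:,11] = (10110010111)·(00000001000) mod 2 = 0+0+0+0+0+0+0+0+0+0+0 mod 2 = 0
  c[12] = d·G[:,12] = (10110010111)·(00000000100) mod 2 = 0+0+0+0+0+0+0+0+1+0+0 mod 2 = 1
  c[13] = d·G[:,13] = (10110010111)·(00000000010) mod 2 = 0+0+0+0+0+0+0+0+0+1+0 mod 2 = 1
  c[14] = d·G[:,14] = (10110010111)·(00000000001) mod 2 = 0+0+0+0+0+0+0+0+0+0+1 mod 2 = 1
Codeword = 101101100010111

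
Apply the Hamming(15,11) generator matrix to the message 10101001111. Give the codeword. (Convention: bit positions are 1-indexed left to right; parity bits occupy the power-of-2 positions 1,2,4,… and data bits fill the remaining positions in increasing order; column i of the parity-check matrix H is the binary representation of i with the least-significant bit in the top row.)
Codeword c = d · G (mod 2), d = 10101001111:
  c[0] = d·G[:,0] = (10101001111)·(11011010101) mod 2 = 1+0+0+0+1+0+0+0+1+0+1 mod 2 = 0
  c[1] = d·G[:,1] = (10101001111)·(10110110011) mod 2 = 1+0+1+0+0+0+0+0+0+1+1 mod 2 = 0
  c[2] = d·G[:,2] = (10101001111)·(10000000000) mod 2 = 1+0+0+0+0+0+0+0+0+0+0 mod 2 = 1
  c[3] = d·G[:,3] = (10101001111)·(01110001111) mod 2 = 0+0+1+0+0+0+0+1+1+1+1 mod 2 = 1
  c[4] = d·G[:,4] = (10101001111)·(01000000000) mod 2 = 0+0+0+0+0+0+0+0+0+0+0 mod 2 = 0
  c[5] = d·G[:,5] = (10101001111)·(00100000000) mod 2 = 0+0+1+0+0+0+0+0+0+0+0 mod 2 = 1
  c[6] = d·G[:,6] = (10101001111)·(00010000000) mod 2 = 0+0+0+0+0+0+0+0+0+0+0 mod 2 = 0
  c[7] = d·G[:,7] = (10101001111)·(00001111111) mod 2 = 0+0+0+0+1+0+0+1+1+1+1 mod 2 = 1
  c[8] = d·G[:,8] = (10101001111)·(00001000000) mod 2 = 0+0+0+0+1+0+0+0+0+0+0 mod 2 = 1
  c[9] = d·G[:,9] = (10101001111)·(00000100000) mod 2 = 0+0+0+0+0+0+0+0+0+0+0 mod 2 = 0
  c[10] = d·G[:,10] = (10101001111)·(00000010000) mod 2 = 0+0+0+0+0+0+0+0+0+0+0 mod 2 = 0
  c[11] = d·G[:,11] = (10101001111)·(00000001000) mod 2 = 0+0+0+0+0+0+0+1+0+0+0 mod 2 = 1
  c[12] = d·G[:,12] = (10101001111)·(00000000100) mod 2 = 0+0+0+0+0+0+0+0+1+0+0 mod 2 = 1
  c[13] = d·G[:,13] = (10101001111)·(00000000010) mod 2 = 0+0+0+0+0+0+0+0+0+1+0 mod 2 = 1
  c[14] = d·G[:,14] = (10101001111)·(00000000001) mod 2 = 0+0+0+0+0+0+0+0+0+0+1 mod 2 = 1
Codeword = 001101011001111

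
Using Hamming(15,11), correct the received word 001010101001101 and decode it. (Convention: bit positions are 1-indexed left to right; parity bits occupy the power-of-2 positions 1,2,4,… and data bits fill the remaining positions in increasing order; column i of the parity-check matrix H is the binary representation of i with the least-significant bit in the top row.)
Syndrome s = H · r^T (mod 2), r = 001010101001101:
  s[0] = (101010101010101)·(001010101001101) mod 2 = 0+0+1+0+1+0+1+0+1+0+0+0+1+0+1 mod 2 = 0
  s[1] = (011001100110011)·(001010101001101) mod 2 = 0+0+1+0+0+0+1+0+0+0+0+0+0+0+1 mod 2 = 1
  s[2] = (000111100001111)·(001010101001101) mod 2 = 0+0+0+0+1+0+1+0+0+0+0+1+1+0+1 mod 2 = 1
  s[3] = (000000011111111)·(001010101001101) mod 2 = 0+0+0+0+0+0+0+0+1+0+0+1+1+0+1 mod 2 = 0
Syndrome = 0110
Column 6 of H equals this syndrome → error at bit 6 (1-indexed).
Flip bit 6: 001010101001101 → 001011101001101
Extract data bits at positions {3,5,6,7,9,10,11,12,13,14,15}: 11111001101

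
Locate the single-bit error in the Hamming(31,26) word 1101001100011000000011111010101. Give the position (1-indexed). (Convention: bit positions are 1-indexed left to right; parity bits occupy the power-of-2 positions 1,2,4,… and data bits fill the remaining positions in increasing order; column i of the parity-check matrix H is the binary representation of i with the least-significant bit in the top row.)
Syndrome s = H · r^T (mod 2), r = 1101001100011000000011111010101:
  s[0] = (1010101010101010101010101010101)·(1101001100011000000011111010101) mod 2 = 1+0+0+0+0+0+1+0+0+0+0+0+1+0+0+0+0+0+0+0+1+0+1+0+1+0+1+0+1+0+1 mod 2 = 1
  s[1] = (0110011001100110011001100110011)·(1101001100011000000011111010101) mod 2 = 0+1+0+0+0+0+1+0+0+0+0+0+0+0+0+0+0+0+0+0+0+1+1+0+0+0+1+0+0+0+1 mod 2 = 0
  s[2] = (0001111000011110000111100001111)·(1101001100011000000011111010101) mod 2 = 0+0+0+1+0+0+1+0+0+0+0+1+1+0+0+0+0+0+0+0+1+1+1+0+0+0+0+0+1+0+1 mod 2 = 1
  s[3] = (0000000111111110000000011111111)·(1101001100011000000011111010101) mod 2 = 0+0+0+0+0+0+0+1+0+0+0+1+1+0+0+0+0+0+0+0+0+0+0+1+1+0+1+0+1+0+1 mod 2 = 0
  s[4] = (0000000000000001111111111111111)·(1101001100011000000011111010101) mod 2 = 0+0+0+0+0+0+0+0+0+0+0+0+0+0+0+0+0+0+0+0+1+1+1+1+1+0+1+0+1+0+1 mod 2 = 0
Syndrome = 10100
Column i of H is the binary representation of i, so the syndrome is the binary index of the flipped bit.
Read s = 10100 with s[0] as LSB: 1·2^0 + 0·2^1 + 1·2^2 + 0·2^3 + 0·2^4 = 5.
Error is at bit position 5.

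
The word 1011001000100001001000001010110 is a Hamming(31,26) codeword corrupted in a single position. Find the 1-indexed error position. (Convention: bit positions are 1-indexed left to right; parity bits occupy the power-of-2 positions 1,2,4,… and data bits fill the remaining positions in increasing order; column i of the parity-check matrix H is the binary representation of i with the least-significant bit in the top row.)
Syndrome s = H · r^T (mod 2), r = 1011001000100001001000001010110:
  s[0] = (1010101010101010101010101010101)·(1011001000100001001000001010110) mod 2 = 1+0+1+0+0+0+1+0+0+0+1+0+0+0+0+0+0+0+1+0+0+0+0+0+1+0+1+0+1+0+0 mod 2 = 0
  s[1] = (0110011001100110011001100110011)·(1011001000100001001000001010110) mod 2 = 0+0+1+0+0+0+1+0+0+0+1+0+0+0+0+0+0+0+1+0+0+0+0+0+0+0+1+0+0+1+0 mod 2 = 0
  s[2] = (0001111000011110000111100001111)·(1011001000100001001000001010110) mod 2 = 0+0+0+1+0+0+1+0+0+0+0+0+0+0+0+0+0+0+0+0+0+0+0+0+0+0+0+0+1+1+0 mod 2 = 0
  s[3] = (0000000111111110000000011111111)·(1011001000100001001000001010110) mod 2 = 0+0+0+0+0+0+0+0+0+0+1+0+0+0+0+0+0+0+0+0+0+0+0+0+1+0+1+0+1+1+0 mod 2 = 1
  s[4] = (0000000000000001111111111111111)·(1011001000100001001000001010110) mod 2 = 0+0+0+0+0+0+0+0+0+0+0+0+0+0+0+1+0+0+1+0+0+0+0+0+1+0+1+0+1+1+0 mod 2 = 0
Syndrome = 00010
Column i of H is the binary representation of i, so the syndrome is the binary index of the flipped bit.
Read s = 00010 with s[0] as LSB: 0·2^0 + 0·2^1 + 0·2^2 + 1·2^3 + 0·2^4 = 8.
Error is at bit position 8.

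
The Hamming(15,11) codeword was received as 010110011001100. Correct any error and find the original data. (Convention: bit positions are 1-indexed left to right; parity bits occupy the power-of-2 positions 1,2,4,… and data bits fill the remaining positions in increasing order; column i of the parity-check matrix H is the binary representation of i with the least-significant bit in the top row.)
Syndrome s = H · r^T (mod 2), r = 010110011001100:
  s[0] = (101010101010101)·(010110011001100) mod 2 = 0+0+0+0+1+0+0+0+1+0+0+0+1+0+0 mod 2 = 1
  s[1] = (011001100110011)·(010110011001100) mod 2 = 0+1+0+0+0+0+0+0+0+0+0+0+0+0+0 mod 2 = 1
  s[2] = (000111100001111)·(010110011001100) mod 2 = 0+0+0+1+1+0+0+0+0+0+0+1+1+0+0 mod 2 = 0
  s[3] = (000000011111111)·(010110011001100) mod 2 = 0+0+0+0+0+0+0+1+1+0+0+1+1+0+0 mod 2 = 0
Syndrome = 1100
Column 3 of H equals this syndrome → error at bit 3 (1-indexed).
Flip bit 3: 010110011001100 → 011110011001100
Extract data bits at positions {3,5,6,7,9,10,11,12,13,14,15}: 11001001100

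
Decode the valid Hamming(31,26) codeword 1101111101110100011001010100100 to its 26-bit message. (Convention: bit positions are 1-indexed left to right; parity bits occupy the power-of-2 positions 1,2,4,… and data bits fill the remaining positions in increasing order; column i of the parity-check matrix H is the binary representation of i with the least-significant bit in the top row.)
Parity bits occupy power-of-2 positions; data bits are at positions {3,5,6,7,9,10,11,12,13,14,15,17,18,19,20,21,22,23,24,25,26,27,28,29,30,31} (1-indexed).
Extract: c[3]=0 c[5]=1 c[6]=1 c[7]=1 c[9]=0 c[10]=1 c[11]=1 c[12]=1 c[13]=0 c[14]=1 c[15]=0 c[17]=0 c[18]=1 c[19]=1 c[20]=0 c[21]=0 c[22]=1 c[23]=0 c[24]=1 c[25]=0 c[26]=1 c[27]=0 c[28]=0 c[29]=1 c[30]=0 c[31]=0
Data = 01110111010011001010100100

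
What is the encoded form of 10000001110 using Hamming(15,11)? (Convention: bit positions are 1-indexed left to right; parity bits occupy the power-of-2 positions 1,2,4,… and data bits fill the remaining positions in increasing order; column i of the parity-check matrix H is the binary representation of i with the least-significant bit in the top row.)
Codeword c = d · G (mod 2), d = 10000001110:
  c[0] = d·G[:,0] = (10000001110)·(11011010101) mod 2 = 1+0+0+0+0+0+0+0+1+0+0 mod 2 = 0
  c[1] = d·G[:,1] = (10000001110)·(10110110011) mod 2 = 1+0+0+0+0+0+0+0+0+1+0 mod 2 = 0
  c[2] = d·G[:,2] = (10000001110)·(10000000000) mod 2 = 1+0+0+0+0+0+0+0+0+0+0 mod 2 = 1
  c[3] = d·G[:,3] = (10000001110)·(01110001111) mod 2 = 0+0+0+0+0+0+0+1+1+1+0 mod 2 = 1
  c[4] = d·G[:,4] = (10000001110)·(01000000000) mod 2 = 0+0+0+0+0+0+0+0+0+0+0 mod 2 = 0
  c[5] = d·G[:,5] = (10000001110)·(00100000000) mod 2 = 0+0+0+0+0+0+0+0+0+0+0 mod 2 = 0
  c[6] = d·G[:,6] = (10000001110)·(00010000000) mod 2 = 0+0+0+0+0+0+0+0+0+0+0 mod 2 = 0
  c[7] = d·G[:,7] = (10000001110)·(00001111111) mod 2 = 0+0+0+0+0+0+0+1+1+1+0 mod 2 = 1
  c[8] = d·G[:,8] = (10000001110)·(00001000000) mod 2 = 0+0+0+0+0+0+0+0+0+0+0 mod 2 = 0
  c[9] = d·G[:,9] = (10000001110)·(00000100000) mod 2 = 0+0+0+0+0+0+0+0+0+0+0 mod 2 = 0
  c[10] = d·G[:,10] = (10000001110)·(00000010000) mod 2 = 0+0+0+0+0+0+0+0+0+0+0 mod 2 = 0
  c[11] = d·G[:,11] = (10000001110)·(00000001000) mod 2 = 0+0+0+0+0+0+0+1+0+0+0 mod 2 = 1
  c[12] = d·G[:,12] = (10000001110)·(00000000100) mod 2 = 0+0+0+0+0+0+0+0+1+0+0 mod 2 = 1
  c[13] = d·G[:,13] = (10000001110)·(00000000010) mod 2 = 0+0+0+0+0+0+0+0+0+1+0 mod 2 = 1
  c[14] = d·G[:,14] = (10000001110)·(00000000001) mod 2 = 0+0+0+0+0+0+0+0+0+0+0 mod 2 = 0
Codeword = 001100010001110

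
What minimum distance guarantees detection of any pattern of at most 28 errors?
Detecting e errors requires d_min ≥ e + 1 = 28 + 1 = 29.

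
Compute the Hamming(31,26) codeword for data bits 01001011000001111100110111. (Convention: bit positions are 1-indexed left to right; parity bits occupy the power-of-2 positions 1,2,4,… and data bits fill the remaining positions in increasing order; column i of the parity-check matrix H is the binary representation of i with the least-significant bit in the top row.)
Codeword c = d · G (mod 2), d = 01001011000001111100110111:
  c[0] = d·G[:,0] = (01001011000001111100110111)·(11011010101101010101010101) mod 2 = 0+1+0+0+1+0+1+0+0+0+0+0+0+1+0+1+0+1+0+0+0+1+0+1+0+1 mod 2 = 1
  c[1] = d·G[:,1] = (01001011000001111100110111)·(10110110011011001100110011) mod 2 = 0+0+0+0+0+0+1+0+0+0+0+0+0+1+0+0+1+1+0+0+1+1+0+0+1+1 mod 2 = 0
  c[2] = d·G[:,2] = (01001011000001111100110111)·(10000000000000000000000000) mod 2 = 0+0+0+0+0+0+0+0+0+0+0+0+0+0+0+0+0+0+0+0+0+0+0+0+0+0 mod 2 = 0
  c[3] = d·G[:,3] = (01001011000001111100110111)·(01110001111000111100001111) mod 2 = 0+1+0+0+0+0+0+1+0+0+0+0+0+0+1+1+1+1+0+0+0+0+0+1+1+1 mod 2 = 1
  c[4] = d·G[:,4] = (01001011000001111100110111)·(01000000000000000000000000) mod 2 = 0+1+0+0+0+0+0+0+0+0+0+0+0+0+0+0+0+0+0+0+0+0+0+0+0+0 mod 2 = 1
  c[5] = d·G[:,5] = (01001011000001111100110111)·(00100000000000000000000000) mod 2 = 0+0+0+0+0+0+0+0+0+0+0+0+0+0+0+0+0+0+0+0+0+0+0+0+0+0 mod 2 = 0
  c[6] = d·G[:,6] = (01001011000001111100110111)·(00010000000000000000000000) mod 2 = 0+0+0+0+0+0+0+0+0+0+0+0+0+0+0+0+0+0+0+0+0+0+0+0+0+0 mod 2 = 0
  c[7] = d·G[:,7] = (01001011000001111100110111)·(00001111111000000011111111) mod 2 = 0+0+0+0+1+0+1+1+0+0+0+0+0+0+0+0+0+0+0+0+1+1+0+1+1+1 mod 2 = 0
  c[8] = d·G[:,8] = (01001011000001111100110111)·(00001000000000000000000000) mod 2 = 0+0+0+0+1+0+0+0+0+0+0+0+0+0+0+0+0+0+0+0+0+0+0+0+0+0 mod 2 = 1
  c[9] = d·G[:,9] = (01001011000001111100110111)·(00000100000000000000000000) mod 2 = 0+0+0+0+0+0+0+0+0+0+0+0+0+0+0+0+0+0+0+0+0+0+0+0+0+0 mod 2 = 0
  c[10] = d·G[:,10] = (01001011000001111100110111)·(00000010000000000000000000) mod 2 = 0+0+0+0+0+0+1+0+0+0+0+0+0+0+0+0+0+0+0+0+0+0+0+0+0+0 mod 2 = 1
  c[11] = d·G[:,11] = (01001011000001111100110111)·(00000001000000000000000000) mod 2 = 0+0+0+0+0+0+0+1+0+0+0+0+0+0+0+0+0+0+0+0+0+0+0+0+0+0 mod 2 = 1
  c[12] = d·G[:,12] = (01001011000001111100110111)·(00000000100000000000000000) mod 2 = 0+0+0+0+0+0+0+0+0+0+0+0+0+0+0+0+0+0+0+0+0+0+0+0+0+0 mod 2 = 0
  c[13] = d·G[:,13] = (01001011000001111100110111)·(00000000010000000000000000) mod 2 = 0+0+0+0+0+0+0+0+0+0+0+0+0+0+0+0+0+0+0+0+0+0+0+0+0+0 mod 2 = 0
  c[14] = d·G[:,14] = (01001011000001111100110111)·(00000000001000000000000000) mod 2 = 0+0+0+0+0+0+0+0+0+0+0+0+0+0+0+0+0+0+0+0+0+0+0+0+0+0 mod 2 = 0
  c[15] = d·G[:,15] = (01001011000001111100110111)·(00000000000111111111111111) mod 2 = 0+0+0+0+0+0+0+0+0+0+0+0+0+1+1+1+1+1+0+0+1+1+0+1+1+1 mod 2 = 0
  c[16] = d·G[:,16] = (01001011000001111100110111)·(00000000000100000000000000) mod 2 = 0+0+0+0+0+0+0+0+0+0+0+0+0+0+0+0+0+0+0+0+0+0+0+0+0+0 mod 2 = 0
  c[17] = d·G[:,17] = (01001011000001111100110111)·(00000000000010000000000000) mod 2 = 0+0+0+0+0+0+0+0+0+0+0+0+0+0+0+0+0+0+0+0+0+0+0+0+0+0 mod 2 = 0
  c[18] = d·G[:,18] = (01001011000001111100110111)·(00000000000001000000000000) mod 2 = 0+0+0+0+0+0+0+0+0+0+0+0+0+1+0+0+0+0+0+0+0+0+0+0+0+0 mod 2 = 1
  c[19] = d·G[:,19] = (01001011000001111100110111)·(00000000000000100000000000) mod 2 = 0+0+0+0+0+0+0+0+0+0+0+0+0+0+1+0+0+0+0+0+0+0+0+0+0+0 mod 2 = 1
  c[20] = d·G[:,20] = (01001011000001111100110111)·(00000000000000010000000000) mod 2 = 0+0+0+0+0+0+0+0+0+0+0+0+0+0+0+1+0+0+0+0+0+0+0+0+0+0 mod 2 = 1
  c[21] = d·G[:,21] = (01001011000001111100110111)·(00000000000000001000000000) mod 2 = 0+0+0+0+0+0+0+0+0+0+0+0+0+0+0+0+1+0+0+0+0+0+0+0+0+0 mod 2 = 1
  c[22] = d·G[:,22] = (01001011000001111100110111)·(00000000000000000100000000) mod 2 = 0+0+0+0+0+0+0+0+0+0+0+0+0+0+0+0+0+1+0+0+0+0+0+0+0+0 mod 2 = 1
  c[23] = d·G[:,23] = (01001011000001111100110111)·(00000000000000000010000000) mod 2 = 0+0+0+0+0+0+0+0+0+0+0+0+0+0+0+0+0+0+0+0+0+0+0+0+0+0 mod 2 = 0
  c[24] = d·G[:,24] = (01001011000001111100110111)·(00000000000000000001000000) mod 2 = 0+0+0+0+0+0+0+0+0+0+0+0+0+0+0+0+0+0+0+0+0+0+0+0+0+0 mod 2 = 0
  c[25] = d·G[:,25] = (01001011000001111100110111)·(00000000000000000000100000) mod 2 = 0+0+0+0+0+0+0+0+0+0+0+0+0+0+0+0+0+0+0+0+1+0+0+0+0+0 mod 2 = 1
  c[26] = d·G[:,26] = (01001011000001111100110111)·(00000000000000000000010000) mod 2 = 0+0+0+0+0+0+0+0+0+0+0+0+0+0+0+0+0+0+0+0+0+1+0+0+0+0 mod 2 = 1
  c[27] = d·G[:,27] = (01001011000001111100110111)·(00000000000000000000001000) mod 2 = 0+0+0+0+0+0+0+0+0+0+0+0+0+0+0+0+0+0+0+0+0+0+0+0+0+0 mod 2 = 0
  c[28] = d·G[:,28] = (01001011000001111100110111)·(00000000000000000000000100) mod 2 = 0+0+0+0+0+0+0+0+0+0+0+0+0+0+0+0+0+0+0+0+0+0+0+1+0+0 mod 2 = 1
  c[29] = d·G[:,29] = (01001011000001111100110111)·(00000000000000000000000010) mod 2 = 0+0+0+0+0+0+0+0+0+0+0+0+0+0+0+0+0+0+0+0+0+0+0+0+1+0 mod 2 = 1
  c[30] = d·G[:,30] = (01001011000001111100110111)·(00000000000000000000000001) mod 2 = 0+0+0+0+0+0+0+0+0+0+0+0+0+0+0+0+0+0+0+0+0+0+0+0+0+1 mod 2 = 1
Codeword = 1001100010110000001111100110111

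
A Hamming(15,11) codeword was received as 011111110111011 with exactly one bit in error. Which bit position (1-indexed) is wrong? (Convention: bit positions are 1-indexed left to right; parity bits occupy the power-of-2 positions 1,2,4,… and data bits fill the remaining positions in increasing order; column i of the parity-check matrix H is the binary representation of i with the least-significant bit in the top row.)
Syndrome s = H · r^T (mod 2), r = 011111110111011:
  s[0] = (101010101010101)·(011111110111011) mod 2 = 0+0+1+0+1+0+1+0+0+0+1+0+0+0+1 mod 2 = 1
  s[1] = (011001100110011)·(011111110111011) mod 2 = 0+1+1+0+0+1+1+0+0+1+1+0+0+1+1 mod 2 = 0
  s[2] = (000111100001111)·(011111110111011) mod 2 = 0+0+0+1+1+1+1+0+0+0+0+1+0+1+1 mod 2 = 1
  s[3] = (000000011111111)·(011111110111011) mod 2 = 0+0+0+0+0+0+0+1+0+1+1+1+0+1+1 mod 2 = 0
Syndrome = 1010
Column i of H is the binary representation of i, so the syndrome is the binary index of the flipped bit.
Read s = 1010 with s[0] as LSB: 1·2^0 + 0·2^1 + 1·2^2 + 0·2^3 = 5.
Error is at bit position 5.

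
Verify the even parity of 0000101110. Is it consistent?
Sum of all bits: 0+0+0+0+1+0+1+1+1+0 = 4; 4 mod 2 = 0. Result is 0 → valid parity.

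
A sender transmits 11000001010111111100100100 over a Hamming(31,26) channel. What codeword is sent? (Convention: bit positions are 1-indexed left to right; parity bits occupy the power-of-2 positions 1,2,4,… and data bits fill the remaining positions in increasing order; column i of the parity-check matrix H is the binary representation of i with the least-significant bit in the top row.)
Codeword c = d · G (mod 2), d = 11000001010111111100100100:
  c[0] = d·G[:,0] = (11000001010111111100100100)·(11011010101101010101010101) mod 2 = 1+1+0+0+0+0+0+0+0+0+0+1+0+1+0+1+0+1+0+0+0+0+0+1+0+0 mod 2 = 1
  c[1] = d·G[:,1] = (11000001010111111100100100)·(10110110011011001100110011) mod 2 = 1+0+0+0+0+0+0+0+0+1+0+0+1+1+0+0+1+1+0+0+1+0+0+0+0+0 mod 2 = 1
  c[2] = d·G[:,2] = (11000001010111111100100100)·(10000000000000000000000000) mod 2 = 1+0+0+0+0+0+0+0+0+0+0+0+0+0+0+0+0+0+0+0+0+0+0+0+0+0 mod 2 = 1
  c[3] = d·G[:,3] = (11000001010111111100100100)·(01110001111000111100001111) mod 2 = 0+1+0+0+0+0+0+1+0+1+0+0+0+0+1+1+1+1+0+0+0+0+0+1+0+0 mod 2 = 0
  c[4] = d·G[:,4] = (11000001010111111100100100)·(01000000000000000000000000) mod 2 = 0+1+0+0+0+0+0+0+0+0+0+0+0+0+0+0+0+0+0+0+0+0+0+0+0+0 mod 2 = 1
  c[5] = d·G[:,5] = (11000001010111111100100100)·(00100000000000000000000000) mod 2 = 0+0+0+0+0+0+0+0+0+0+0+0+0+0+0+0+0+0+0+0+0+0+0+0+0+0 mod 2 = 0
  c[6] = d·G[:,6] = (11000001010111111100100100)·(00010000000000000000000000) mod 2 = 0+0+0+0+0+0+0+0+0+0+0+0+0+0+0+0+0+0+0+0+0+0+0+0+0+0 mod 2 = 0
  c[7] = d·G[:,7] = (11000001010111111100100100)·(00001111111000000011111111) mod 2 = 0+0+0+0+0+0+0+1+0+1+0+0+0+0+0+0+0+0+0+0+1+0+0+1+0+0 mod 2 = 0
  c[8] = d·G[:,8] = (11000001010111111100100100)·(00001000000000000000000000) mod 2 = 0+0+0+0+0+0+0+0+0+0+0+0+0+0+0+0+0+0+0+0+0+0+0+0+0+0 mod 2 = 0
  c[9] = d·G[:,9] = (11000001010111111100100100)·(00000100000000000000000000) mod 2 = 0+0+0+0+0+0+0+0+0+0+0+0+0+0+0+0+0+0+0+0+0+0+0+0+0+0 mod 2 = 0
  c[10] = d·G[:,10] = (11000001010111111100100100)·(00000010000000000000000000) mod 2 = 0+0+0+0+0+0+0+0+0+0+0+0+0+0+0+0+0+0+0+0+0+0+0+0+0+0 mod 2 = 0
  c[11] = d·G[:,11] = (11000001010111111100100100)·(00000001000000000000000000) mod 2 = 0+0+0+0+0+0+0+1+0+0+0+0+0+0+0+0+0+0+0+0+0+0+0+0+0+0 mod 2 = 1
  c[12] = d·G[:,12] = (11000001010111111100100100)·(00000000100000000000000000) mod 2 = 0+0+0+0+0+0+0+0+0+0+0+0+0+0+0+0+0+0+0+0+0+0+0+0+0+0 mod 2 = 0
  c[13] = d·G[:,13] = (11000001010111111100100100)·(00000000010000000000000000) mod 2 = 0+0+0+0+0+0+0+0+0+1+0+0+0+0+0+0+0+0+0+0+0+0+0+0+0+0 mod 2 = 1
  c[14] = d·G[:,14] = (11000001010111111100100100)·(00000000001000000000000000) mod 2 = 0+0+0+0+0+0+0+0+0+0+0+0+0+0+0+0+0+0+0+0+0+0+0+0+0+0 mod 2 = 0
  c[15] = d·G[:,15] = (11000001010111111100100100)·(00000000000111111111111111) mod 2 = 0+0+0+0+0+0+0+0+0+0+0+1+1+1+1+1+1+1+0+0+1+0+0+1+0+0 mod 2 = 1
  c[16] = d·G[:,16] = (11000001010111111100100100)·(00000000000100000000000000) mod 2 = 0+0+0+0+0+0+0+0+0+0+0+1+0+0+0+0+0+0+0+0+0+0+0+0+0+0 mod 2 = 1
  c[17] = d·G[:,17] = (11000001010111111100100100)·(00000000000010000000000000) mod 2 = 0+0+0+0+0+0+0+0+0+0+0+0+1+0+0+0+0+0+0+0+0+0+0+0+0+0 mod 2 = 1
  c[18] = d·G[:,18] = (11000001010111111100100100)·(00000000000001000000000000) mod 2 = 0+0+0+0+0+0+0+0+0+0+0+0+0+1+0+0+0+0+0+0+0+0+0+0+0+0 mod 2 = 1
  c[19] = d·G[:,19] = (11000001010111111100100100)·(00000000000000100000000000) mod 2 = 0+0+0+0+0+0+0+0+0+0+0+0+0+0+1+0+0+0+0+0+0+0+0+0+0+0 mod 2 = 1
  c[20] = d·G[:,20] = (11000001010111111100100100)·(00000000000000010000000000) mod 2 = 0+0+0+0+0+0+0+0+0+0+0+0+0+0+0+1+0+0+0+0+0+0+0+0+0+0 mod 2 = 1
  c[21] = d·G[:,21] = (11000001010111111100100100)·(00000000000000001000000000) mod 2 = 0+0+0+0+0+0+0+0+0+0+0+0+0+0+0+0+1+0+0+0+0+0+0+0+0+0 mod 2 = 1
  c[22] = d·G[:,22] = (11000001010111111100100100)·(00000000000000000100000000) mod 2 = 0+0+0+0+0+0+0+0+0+0+0+0+0+0+0+0+0+1+0+0+0+0+0+0+0+0 mod 2 = 1
  c[23] = d·G[:,23] = (11000001010111111100100100)·(00000000000000000010000000) mod 2 = 0+0+0+0+0+0+0+0+0+0+0+0+0+0+0+0+0+0+0+0+0+0+0+0+0+0 mod 2 = 0
  c[24] = d·G[:,24] = (11000001010111111100100100)·(00000000000000000001000000) mod 2 = 0+0+0+0+0+0+0+0+0+0+0+0+0+0+0+0+0+0+0+0+0+0+0+0+0+0 mod 2 = 0
  c[25] = d·G[:,25] = (11000001010111111100100100)·(00000000000000000000100000) mod 2 = 0+0+0+0+0+0+0+0+0+0+0+0+0+0+0+0+0+0+0+0+1+0+0+0+0+0 mod 2 = 1
  c[26] = d·G[:,26] = (11000001010111111100100100)·(00000000000000000000010000) mod 2 = 0+0+0+0+0+0+0+0+0+0+0+0+0+0+0+0+0+0+0+0+0+0+0+0+0+0 mod 2 = 0
  c[27] = d·G[:,27] = (11000001010111111100100100)·(00000000000000000000001000) mod 2 = 0+0+0+0+0+0+0+0+0+0+0+0+0+0+0+0+0+0+0+0+0+0+0+0+0+0 mod 2 = 0
  c[28] = d·G[:,28] = (11000001010111111100100100)·(00000000000000000000000100) mod 2 = 0+0+0+0+0+0+0+0+0+0+0+0+0+0+0+0+0+0+0+0+0+0+0+1+0+0 mod 2 = 1
  c[29] = d·G[:,29] = (11000001010111111100100100)·(00000000000000000000000010) mod 2 = 0+0+0+0+0+0+0+0+0+0+0+0+0+0+0+0+0+0+0+0+0+0+0+0+0+0 mod 2 = 0
  c[30] = d·G[:,30] = (11000001010111111100100100)·(00000000000000000000000001) mod 2 = 0+0+0+0+0+0+0+0+0+0+0+0+0+0+0+0+0+0+0+0+0+0+0+0+0+0 mod 2 = 0
Codeword = 1110100000010101111111100100100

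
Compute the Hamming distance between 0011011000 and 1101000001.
XOR = 1110011001, count of 1s = 6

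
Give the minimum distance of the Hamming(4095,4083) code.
d_min = 3 (every single-error-correcting Hamming code has d_min = 3).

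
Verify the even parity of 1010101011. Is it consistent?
Sum of all bits: 1+0+1+0+1+0+1+0+1+1 = 6; 6 mod 2 = 0. Result is 0 → valid parity.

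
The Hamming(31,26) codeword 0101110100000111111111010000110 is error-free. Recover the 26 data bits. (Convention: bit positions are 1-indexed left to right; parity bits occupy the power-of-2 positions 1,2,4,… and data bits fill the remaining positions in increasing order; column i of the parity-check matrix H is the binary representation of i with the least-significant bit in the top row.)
Parity bits occupy power-of-2 positions; data bits are at positions {3,5,6,7,9,10,11,12,13,14,15,17,18,19,20,21,22,23,24,25,26,27,28,29,30,31} (1-indexed).
Extract: c[3]=0 c[5]=1 c[6]=1 c[7]=0 c[9]=0 c[10]=0 c[11]=0 c[12]=0 c[13]=0 c[14]=1 c[15]=1 c[17]=1 c[18]=1 c[19]=1 c[20]=1 c[21]=1 c[22]=1 c[23]=0 c[24]=1 c[25]=0 c[26]=0 c[27]=0 c[28]=0 c[29]=1 c[30]=1 c[31]=0
Data = 01100000011111111010000110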